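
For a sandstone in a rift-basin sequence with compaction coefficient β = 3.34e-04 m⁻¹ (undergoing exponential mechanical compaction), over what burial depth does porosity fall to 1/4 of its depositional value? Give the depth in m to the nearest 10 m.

4150 m

Working in km (1 km = 1000 m; β in km⁻¹ = β in m⁻¹ × 1000):
n/n₀ = 1/4 ⇒ exp(−β·Z) = 1/4 ⇒ Z = ln(4) / β
Z = 1.3863 / 0.334 = 4.151 km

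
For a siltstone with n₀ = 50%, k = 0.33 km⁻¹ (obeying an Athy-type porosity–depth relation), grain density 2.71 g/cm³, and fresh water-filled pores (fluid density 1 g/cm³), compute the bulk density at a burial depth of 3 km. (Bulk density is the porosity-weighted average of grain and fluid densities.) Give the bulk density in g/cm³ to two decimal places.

2.39 g/cm³

Porosity at depth: n = 0.5·exp(−0.33×3) = 0.5×0.3716 = 0.1858
Bulk density: ρ_b = (1−n)ρ_g + n·ρ_f = 0.8142×2.71 + 0.1858×1
       = 2.207 + 0.186 = 2.392 g/cm³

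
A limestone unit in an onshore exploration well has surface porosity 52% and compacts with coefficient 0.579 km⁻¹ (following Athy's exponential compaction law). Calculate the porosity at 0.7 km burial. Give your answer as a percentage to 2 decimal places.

34.67%

phi = phi₀·exp(−c·d) = 0.52 × exp(−0.579 × 0.7) = 0.52 × exp(−0.4053)
  = 0.52 × 0.6668 = 0.3467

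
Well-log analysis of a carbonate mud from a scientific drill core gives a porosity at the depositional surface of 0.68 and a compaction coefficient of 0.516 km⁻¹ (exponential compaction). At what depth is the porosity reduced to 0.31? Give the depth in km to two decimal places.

Invert Athy's law: z = ln(φ₀/φ) / β
z = ln(0.68/0.31) / 0.516 = ln(2.194) / 0.516 = 0.7855 / 0.516 = 1.522 km

1.52 km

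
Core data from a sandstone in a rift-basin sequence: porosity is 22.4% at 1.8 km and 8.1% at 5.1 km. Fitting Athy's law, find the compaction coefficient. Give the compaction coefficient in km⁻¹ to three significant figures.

Athy: n(Z) = n₀ e^(−βZ) ⇒ n₁/n₂ = e^{β(Z₂−Z₁)} ⇒ β = ln(n₁/n₂)/(Z₂−Z₁)
β = ln(0.224/0.081) / (5.1 − 1.8) = ln(2.765) / 3.3 = 1.0172 / 3.3 = 0.3082 km⁻¹

0.308 km⁻¹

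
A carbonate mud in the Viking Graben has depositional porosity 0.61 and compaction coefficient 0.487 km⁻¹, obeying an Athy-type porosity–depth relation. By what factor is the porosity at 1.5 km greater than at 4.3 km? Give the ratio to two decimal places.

3.91

n(d₁)/n(d₂) = e^(−k·d₁)/e^(−k·d₂) = e^{k(d₂−d₁)}
= exp(0.487 × 2.8) = exp(1.364) = 3.9102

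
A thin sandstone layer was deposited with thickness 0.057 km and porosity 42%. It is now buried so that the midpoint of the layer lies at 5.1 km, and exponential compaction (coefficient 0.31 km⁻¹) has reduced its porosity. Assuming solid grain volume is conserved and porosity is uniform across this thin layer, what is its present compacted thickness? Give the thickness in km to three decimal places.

0.036 km

Porosity at 5.1 km: phi = 0.42·exp(−0.31×5.1) = 0.0864
Solid-volume conservation: h(1−phi) = h₀(1−phi₀) ⇒ h = h₀·(1−phi₀)/(1−phi)
h = 0.057 × (1 − 0.42)/(1 − 0.0864) = 0.057 × 0.6349 = 0.0362 km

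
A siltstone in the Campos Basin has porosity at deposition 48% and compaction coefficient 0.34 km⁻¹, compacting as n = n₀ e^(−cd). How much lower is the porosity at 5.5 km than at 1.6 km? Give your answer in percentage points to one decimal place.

n(1.6) = 0.48·e^(−0.34×1.6) = 0.2786
n(5.5) = 0.48·e^(−0.34×5.5) = 0.0740
Δn = 0.2786 − 0.0740 = 0.2046

20.5 percentage points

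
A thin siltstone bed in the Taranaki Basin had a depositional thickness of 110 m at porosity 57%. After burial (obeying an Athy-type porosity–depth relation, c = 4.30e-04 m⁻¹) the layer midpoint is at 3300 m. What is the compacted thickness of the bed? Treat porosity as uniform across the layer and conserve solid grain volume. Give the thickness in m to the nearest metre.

55 m

Working in km (1 km = 1000 m; c in km⁻¹ = c in m⁻¹ × 1000):
Porosity at 3.3 km: φ = 0.57·exp(−0.43×3.3) = 0.1379
Solid-volume conservation: h(1−φ) = h₀(1−φ₀) ⇒ h = h₀·(1−φ₀)/(1−φ)
h = 0.11 × (1 − 0.57)/(1 − 0.1379) = 0.11 × 0.4988 = 0.0549 km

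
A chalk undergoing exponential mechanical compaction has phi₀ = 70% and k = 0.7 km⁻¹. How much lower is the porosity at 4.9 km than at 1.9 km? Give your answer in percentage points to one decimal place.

phi(1.9) = 0.7·e^(−0.7×1.9) = 0.1851
phi(4.9) = 0.7·e^(−0.7×4.9) = 0.0227
Δphi = 0.1851 − 0.0227 = 0.1625

16.2 percentage points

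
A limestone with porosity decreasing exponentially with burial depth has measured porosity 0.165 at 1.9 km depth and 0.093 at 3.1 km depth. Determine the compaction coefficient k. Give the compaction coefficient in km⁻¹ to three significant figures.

0.478 km⁻¹

Athy: n(d) = n₀ e^(−kd) ⇒ n₁/n₂ = e^{k(d₂−d₁)} ⇒ k = ln(n₁/n₂)/(d₂−d₁)
k = ln(0.165/0.093) / (3.1 − 1.9) = ln(1.774) / 1.2 = 0.5733 / 1.2 = 0.4778 km⁻¹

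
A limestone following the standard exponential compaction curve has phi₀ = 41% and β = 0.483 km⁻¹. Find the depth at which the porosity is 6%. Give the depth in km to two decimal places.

3.98 km

Invert Athy's law: z = ln(phi₀/phi) / β
z = ln(0.41/0.06) / 0.483 = ln(6.833) / 0.483 = 1.9218 / 0.483 = 3.979 km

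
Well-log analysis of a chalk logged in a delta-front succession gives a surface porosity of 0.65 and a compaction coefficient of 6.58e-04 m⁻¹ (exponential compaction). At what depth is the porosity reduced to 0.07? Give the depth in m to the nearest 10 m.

3390 m

Working in km (1 km = 1000 m; c in km⁻¹ = c in m⁻¹ × 1000):
Invert Athy's law: z = ln(φ₀/φ) / c
z = ln(0.65/0.07) / 0.658 = ln(9.286) / 0.658 = 2.2285 / 0.658 = 3.387 km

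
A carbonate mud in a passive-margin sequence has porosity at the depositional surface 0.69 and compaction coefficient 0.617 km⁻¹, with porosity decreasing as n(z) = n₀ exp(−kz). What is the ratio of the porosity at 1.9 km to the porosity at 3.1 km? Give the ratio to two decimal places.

n(z₁)/n(z₂) = e^(−k·z₁)/e^(−k·z₂) = e^{k(z₂−z₁)}
= exp(0.617 × 1.2) = exp(0.7404) = 2.0968

2.10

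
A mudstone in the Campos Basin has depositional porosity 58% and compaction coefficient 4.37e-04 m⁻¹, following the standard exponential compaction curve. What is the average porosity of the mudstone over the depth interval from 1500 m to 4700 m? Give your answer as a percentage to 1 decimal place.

16.2%

Working in km (1 km = 1000 m; k in km⁻¹ = k in m⁻¹ × 1000):
⟨phi⟩ = (1/(d₂−d₁)) ∫ phi₀ e^(−kd) dd = phi₀·(e^(−k·d₁) − e^(−k·d₂)) / (k·(d₂−d₁))
e^(−0.437×1.5) = 0.5192; e^(−0.437×4.7) = 0.1282
⟨phi⟩ = 0.58 × (0.5192 − 0.1282) / (0.437 × 3.2) = 0.58 × 0.2796 = 0.1621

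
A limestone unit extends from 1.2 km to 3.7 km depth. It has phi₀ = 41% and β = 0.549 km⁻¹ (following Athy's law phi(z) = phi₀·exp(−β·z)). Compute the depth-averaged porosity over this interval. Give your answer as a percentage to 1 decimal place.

⟨phi⟩ = (1/(z₂−z₁)) ∫ phi₀ e^(−βz) dz = phi₀·(e^(−β·z₁) − e^(−β·z₂)) / (β·(z₂−z₁))
e^(−0.549×1.2) = 0.5175; e^(−0.549×3.7) = 0.1312
⟨phi⟩ = 0.41 × (0.5175 − 0.1312) / (0.549 × 2.5) = 0.41 × 0.2815 = 0.1154

11.5%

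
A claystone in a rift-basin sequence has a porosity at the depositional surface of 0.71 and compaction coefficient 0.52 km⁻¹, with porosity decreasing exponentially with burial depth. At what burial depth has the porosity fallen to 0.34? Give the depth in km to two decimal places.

1.42 km

Invert Athy's law: Z = ln(phi₀/phi) / k
Z = ln(0.71/0.34) / 0.52 = ln(2.088) / 0.52 = 0.7363 / 0.52 = 1.416 km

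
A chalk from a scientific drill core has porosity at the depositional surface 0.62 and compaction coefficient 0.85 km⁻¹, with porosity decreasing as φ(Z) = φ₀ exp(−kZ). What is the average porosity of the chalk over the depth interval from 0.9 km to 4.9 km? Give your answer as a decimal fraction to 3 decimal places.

⟨φ⟩ = (1/(Z₂−Z₁)) ∫ φ₀ e^(−kZ) dZ = φ₀·(e^(−k·Z₁) − e^(−k·Z₂)) / (k·(Z₂−Z₁))
e^(−0.85×0.9) = 0.4653; e^(−0.85×4.9) = 0.0155
⟨φ⟩ = 0.62 × (0.4653 − 0.0155) / (0.85 × 4) = 0.62 × 0.1323 = 0.0820

0.082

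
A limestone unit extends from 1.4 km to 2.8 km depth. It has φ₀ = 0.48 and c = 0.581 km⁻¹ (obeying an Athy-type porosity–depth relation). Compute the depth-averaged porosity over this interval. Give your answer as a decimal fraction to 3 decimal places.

0.146

⟨φ⟩ = (1/(z₂−z₁)) ∫ φ₀ e^(−cz) dz = φ₀·(e^(−c·z₁) − e^(−c·z₂)) / (c·(z₂−z₁))
e^(−0.581×1.4) = 0.4433; e^(−0.581×2.8) = 0.1966
⟨φ⟩ = 0.48 × (0.4433 − 0.1966) / (0.581 × 1.4) = 0.48 × 0.3034 = 0.1456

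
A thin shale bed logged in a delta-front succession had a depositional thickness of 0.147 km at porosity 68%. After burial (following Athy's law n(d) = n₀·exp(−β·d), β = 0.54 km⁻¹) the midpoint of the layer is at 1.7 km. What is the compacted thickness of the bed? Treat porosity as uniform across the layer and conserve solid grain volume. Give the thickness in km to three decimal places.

0.065 km

Porosity at 1.7 km: n = 0.68·exp(−0.54×1.7) = 0.2715
Solid-volume conservation: h(1−n) = h₀(1−n₀) ⇒ h = h₀·(1−n₀)/(1−n)
h = 0.147 × (1 − 0.68)/(1 − 0.2715) = 0.147 × 0.4393 = 0.0646 km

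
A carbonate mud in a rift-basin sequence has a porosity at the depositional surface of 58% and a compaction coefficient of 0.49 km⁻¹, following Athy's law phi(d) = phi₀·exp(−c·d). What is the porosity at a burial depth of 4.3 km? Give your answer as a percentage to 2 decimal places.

7.05%

phi = phi₀·exp(−c·d) = 0.58 × exp(−0.49 × 4.3) = 0.58 × exp(−2.107)
  = 0.58 × 0.1216 = 0.0705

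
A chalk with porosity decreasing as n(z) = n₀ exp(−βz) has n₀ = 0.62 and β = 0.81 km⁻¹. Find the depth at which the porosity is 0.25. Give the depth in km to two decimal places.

1.12 km

Invert Athy's law: z = ln(n₀/n) / β
z = ln(0.62/0.25) / 0.81 = ln(2.48) / 0.81 = 0.9083 / 0.81 = 1.121 km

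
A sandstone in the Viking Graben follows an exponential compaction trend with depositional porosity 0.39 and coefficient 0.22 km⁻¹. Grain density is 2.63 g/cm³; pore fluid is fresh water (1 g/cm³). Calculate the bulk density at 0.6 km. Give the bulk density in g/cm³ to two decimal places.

Porosity at depth: phi = 0.39·exp(−0.22×0.6) = 0.39×0.8763 = 0.3418
Bulk density: ρ_b = (1−phi)ρ_g + phi·ρ_f = 0.6582×2.63 + 0.3418×1
       = 1.731 + 0.342 = 2.073 g/cm³

2.07 g/cm³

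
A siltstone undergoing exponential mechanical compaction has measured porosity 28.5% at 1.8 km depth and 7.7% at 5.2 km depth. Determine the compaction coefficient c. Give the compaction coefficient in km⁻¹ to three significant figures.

0.385 km⁻¹

Athy: n(z) = n₀ e^(−cz) ⇒ n₁/n₂ = e^{c(z₂−z₁)} ⇒ c = ln(n₁/n₂)/(z₂−z₁)
c = ln(0.285/0.077) / (5.2 − 1.8) = ln(3.701) / 3.4 = 1.3087 / 3.4 = 0.3849 km⁻¹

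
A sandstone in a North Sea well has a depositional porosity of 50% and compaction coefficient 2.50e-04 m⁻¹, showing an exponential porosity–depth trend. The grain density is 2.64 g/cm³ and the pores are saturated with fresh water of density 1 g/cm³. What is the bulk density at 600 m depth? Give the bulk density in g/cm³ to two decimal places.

1.93 g/cm³

Working in km (1 km = 1000 m; k in km⁻¹ = k in m⁻¹ × 1000):
Porosity at depth: φ = 0.5·exp(−0.25×0.6) = 0.5×0.8607 = 0.4304
Bulk density: ρ_b = (1−φ)ρ_g + φ·ρ_f = 0.5696×2.64 + 0.4304×1
       = 1.504 + 0.430 = 1.934 g/cm³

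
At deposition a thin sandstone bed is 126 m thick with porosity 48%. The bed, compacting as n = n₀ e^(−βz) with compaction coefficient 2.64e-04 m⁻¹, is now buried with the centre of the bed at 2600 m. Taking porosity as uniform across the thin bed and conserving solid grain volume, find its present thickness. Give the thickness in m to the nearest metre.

Working in km (1 km = 1000 m; β in km⁻¹ = β in m⁻¹ × 1000):
Porosity at 2.6 km: n = 0.48·exp(−0.264×2.6) = 0.2416
Solid-volume conservation: h(1−n) = h₀(1−n₀) ⇒ h = h₀·(1−n₀)/(1−n)
h = 0.126 × (1 − 0.48)/(1 − 0.2416) = 0.126 × 0.6857 = 0.0864 km

86 m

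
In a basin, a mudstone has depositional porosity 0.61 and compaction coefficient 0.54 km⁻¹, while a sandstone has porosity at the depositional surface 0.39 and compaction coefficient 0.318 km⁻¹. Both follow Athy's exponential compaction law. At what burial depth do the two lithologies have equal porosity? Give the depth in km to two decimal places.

Set φ₀ₐ e^(−cₐd) = φ₀ᵦ e^(−cᵦd) ⇒ ln(φ₀ₐ/φ₀ᵦ) = (cₐ − cᵦ)·d
d = ln(0.61/0.39) / (0.54 − 0.318) = 0.4473 / 0.222 = 2.015 km

2.01 km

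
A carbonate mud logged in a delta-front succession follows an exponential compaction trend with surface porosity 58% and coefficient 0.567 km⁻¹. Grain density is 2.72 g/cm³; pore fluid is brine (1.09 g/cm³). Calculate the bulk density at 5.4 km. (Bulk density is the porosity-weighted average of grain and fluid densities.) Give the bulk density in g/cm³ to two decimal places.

Porosity at depth: φ = 0.58·exp(−0.567×5.4) = 0.58×0.0468 = 0.0271
Bulk density: ρ_b = (1−φ)ρ_g + φ·ρ_f = 0.9729×2.72 + 0.0271×1.09
       = 2.646 + 0.030 = 2.676 g/cm³

2.68 g/cm³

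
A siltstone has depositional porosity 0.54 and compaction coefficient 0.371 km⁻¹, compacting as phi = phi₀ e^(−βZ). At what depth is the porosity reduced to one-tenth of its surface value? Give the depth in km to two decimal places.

phi/phi₀ = 1/10 ⇒ exp(−β·Z) = 1/10 ⇒ Z = ln(10) / β
Z = 2.3026 / 0.371 = 6.206 km

6.21 km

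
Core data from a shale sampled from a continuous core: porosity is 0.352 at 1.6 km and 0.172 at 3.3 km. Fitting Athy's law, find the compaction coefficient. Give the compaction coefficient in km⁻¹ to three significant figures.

0.421 km⁻¹

Athy: n(z) = n₀ e^(−βz) ⇒ n₁/n₂ = e^{β(z₂−z₁)} ⇒ β = ln(n₁/n₂)/(z₂−z₁)
β = ln(0.352/0.172) / (3.3 − 1.6) = ln(2.047) / 1.7 = 0.7161 / 1.7 = 0.4213 km⁻¹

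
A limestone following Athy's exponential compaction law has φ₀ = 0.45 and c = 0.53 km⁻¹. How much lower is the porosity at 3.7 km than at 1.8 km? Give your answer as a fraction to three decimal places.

φ(1.8) = 0.45·e^(−0.53×1.8) = 0.1733
φ(3.7) = 0.45·e^(−0.53×3.7) = 0.0633
Δφ = 0.1733 − 0.0633 = 0.1100

0.110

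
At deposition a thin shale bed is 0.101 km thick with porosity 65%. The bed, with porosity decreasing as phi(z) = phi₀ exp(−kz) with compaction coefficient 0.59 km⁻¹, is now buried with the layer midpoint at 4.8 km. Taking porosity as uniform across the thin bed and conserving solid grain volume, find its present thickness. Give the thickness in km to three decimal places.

0.037 km

Porosity at 4.8 km: phi = 0.65·exp(−0.59×4.8) = 0.0383
Solid-volume conservation: h(1−phi) = h₀(1−phi₀) ⇒ h = h₀·(1−phi₀)/(1−phi)
h = 0.101 × (1 − 0.65)/(1 − 0.0383) = 0.101 × 0.3639 = 0.0368 km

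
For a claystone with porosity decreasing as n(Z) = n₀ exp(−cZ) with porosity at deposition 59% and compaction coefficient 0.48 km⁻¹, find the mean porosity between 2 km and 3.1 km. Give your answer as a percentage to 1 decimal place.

17.6%

⟨n⟩ = (1/(Z₂−Z₁)) ∫ n₀ e^(−cZ) dZ = n₀·(e^(−c·Z₁) − e^(−c·Z₂)) / (c·(Z₂−Z₁))
e^(−0.48×2) = 0.3829; e^(−0.48×3.1) = 0.2258
⟨n⟩ = 0.59 × (0.3829 − 0.2258) / (0.48 × 1.1) = 0.59 × 0.2975 = 0.1755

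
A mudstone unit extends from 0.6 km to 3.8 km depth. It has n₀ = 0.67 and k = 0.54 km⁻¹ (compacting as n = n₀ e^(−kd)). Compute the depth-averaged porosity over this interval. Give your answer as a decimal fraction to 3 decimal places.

0.231

⟨n⟩ = (1/(d₂−d₁)) ∫ n₀ e^(−kd) dd = n₀·(e^(−k·d₁) − e^(−k·d₂)) / (k·(d₂−d₁))
e^(−0.54×0.6) = 0.7233; e^(−0.54×3.8) = 0.1285
⟨n⟩ = 0.67 × (0.7233 − 0.1285) / (0.54 × 3.2) = 0.67 × 0.3442 = 0.2306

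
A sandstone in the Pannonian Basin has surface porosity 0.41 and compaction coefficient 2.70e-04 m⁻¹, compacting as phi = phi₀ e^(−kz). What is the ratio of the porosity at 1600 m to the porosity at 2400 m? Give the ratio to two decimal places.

Working in km (1 km = 1000 m; k in km⁻¹ = k in m⁻¹ × 1000):
phi(z₁)/phi(z₂) = e^(−k·z₁)/e^(−k·z₂) = e^{k(z₂−z₁)}
= exp(0.27 × 0.8) = exp(0.216) = 1.2411

1.24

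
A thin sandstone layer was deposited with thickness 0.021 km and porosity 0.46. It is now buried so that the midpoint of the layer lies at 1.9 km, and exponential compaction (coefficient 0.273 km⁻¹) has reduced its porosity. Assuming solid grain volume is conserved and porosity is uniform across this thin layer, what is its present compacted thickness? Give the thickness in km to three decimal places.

0.016 km

Porosity at 1.9 km: n = 0.46·exp(−0.273×1.9) = 0.2738
Solid-volume conservation: h(1−n) = h₀(1−n₀) ⇒ h = h₀·(1−n₀)/(1−n)
h = 0.021 × (1 − 0.46)/(1 − 0.2738) = 0.021 × 0.7436 = 0.0156 km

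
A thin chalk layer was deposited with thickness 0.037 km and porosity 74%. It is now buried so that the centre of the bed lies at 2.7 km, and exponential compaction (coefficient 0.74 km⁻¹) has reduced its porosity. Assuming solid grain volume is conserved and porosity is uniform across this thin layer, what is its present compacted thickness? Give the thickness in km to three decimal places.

0.011 km

Porosity at 2.7 km: n = 0.74·exp(−0.74×2.7) = 0.1003
Solid-volume conservation: h(1−n) = h₀(1−n₀) ⇒ h = h₀·(1−n₀)/(1−n)
h = 0.037 × (1 − 0.74)/(1 − 0.1003) = 0.037 × 0.2890 = 0.0107 km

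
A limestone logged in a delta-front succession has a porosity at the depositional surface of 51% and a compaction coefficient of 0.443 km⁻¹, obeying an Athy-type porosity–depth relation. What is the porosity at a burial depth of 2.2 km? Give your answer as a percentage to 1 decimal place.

phi = phi₀·exp(−k·d) = 0.51 × exp(−0.443 × 2.2) = 0.51 × exp(−0.9746)
  = 0.51 × 0.3773 = 0.1924

19.2%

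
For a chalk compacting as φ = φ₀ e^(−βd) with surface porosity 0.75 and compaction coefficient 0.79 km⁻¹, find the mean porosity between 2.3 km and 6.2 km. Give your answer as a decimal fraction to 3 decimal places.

⟨φ⟩ = (1/(d₂−d₁)) ∫ φ₀ e^(−βd) dd = φ₀·(e^(−β·d₁) − e^(−β·d₂)) / (β·(d₂−d₁))
e^(−0.79×2.3) = 0.1625; e^(−0.79×6.2) = 0.0075
⟨φ⟩ = 0.75 × (0.1625 − 0.0075) / (0.79 × 3.9) = 0.75 × 0.0503 = 0.0377

0.038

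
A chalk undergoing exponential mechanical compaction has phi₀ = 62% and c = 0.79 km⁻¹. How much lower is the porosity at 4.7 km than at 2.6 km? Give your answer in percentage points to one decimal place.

phi(2.6) = 0.62·e^(−0.79×2.6) = 0.0795
phi(4.7) = 0.62·e^(−0.79×4.7) = 0.0151
Δphi = 0.0795 − 0.0151 = 0.0644

6.4 percentage points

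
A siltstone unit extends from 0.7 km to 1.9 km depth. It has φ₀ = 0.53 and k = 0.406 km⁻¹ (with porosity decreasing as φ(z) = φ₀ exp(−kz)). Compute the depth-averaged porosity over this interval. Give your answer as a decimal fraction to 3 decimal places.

0.316

⟨φ⟩ = (1/(z₂−z₁)) ∫ φ₀ e^(−kz) dz = φ₀·(e^(−k·z₁) − e^(−k·z₂)) / (k·(z₂−z₁))
e^(−0.406×0.7) = 0.7526; e^(−0.406×1.9) = 0.4624
⟨φ⟩ = 0.53 × (0.7526 − 0.4624) / (0.406 × 1.2) = 0.53 × 0.5958 = 0.3157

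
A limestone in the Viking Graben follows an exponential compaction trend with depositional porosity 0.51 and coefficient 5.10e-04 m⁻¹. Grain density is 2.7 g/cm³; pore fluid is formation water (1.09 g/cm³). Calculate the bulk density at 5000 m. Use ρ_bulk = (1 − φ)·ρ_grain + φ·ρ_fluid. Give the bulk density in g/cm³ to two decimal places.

Working in km (1 km = 1000 m; c in km⁻¹ = c in m⁻¹ × 1000):
Porosity at depth: phi = 0.51·exp(−0.51×5) = 0.51×0.0781 = 0.0398
Bulk density: ρ_b = (1−phi)ρ_g + phi·ρ_f = 0.9602×2.7 + 0.0398×1.09
       = 2.592 + 0.043 = 2.636 g/cm³

2.64 g/cm³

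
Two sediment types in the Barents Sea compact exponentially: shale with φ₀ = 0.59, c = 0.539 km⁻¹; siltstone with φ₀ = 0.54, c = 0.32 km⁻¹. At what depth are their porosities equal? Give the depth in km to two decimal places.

0.40 km

Set φ₀ₐ e^(−cₐZ) = φ₀ᵦ e^(−cᵦZ) ⇒ ln(φ₀ₐ/φ₀ᵦ) = (cₐ − cᵦ)·Z
Z = ln(0.59/0.54) / (0.539 − 0.32) = 0.0886 / 0.219 = 0.404 km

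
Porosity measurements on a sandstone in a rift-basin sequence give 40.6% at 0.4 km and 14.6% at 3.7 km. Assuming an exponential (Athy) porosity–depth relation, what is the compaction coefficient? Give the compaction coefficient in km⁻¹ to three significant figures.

Athy: φ(d) = φ₀ e^(−kd) ⇒ φ₁/φ₂ = e^{k(d₂−d₁)} ⇒ k = ln(φ₁/φ₂)/(d₂−d₁)
k = ln(0.406/0.146) / (3.7 − 0.4) = ln(2.781) / 3.3 = 1.0227 / 3.3 = 0.3099 km⁻¹

0.310 km⁻¹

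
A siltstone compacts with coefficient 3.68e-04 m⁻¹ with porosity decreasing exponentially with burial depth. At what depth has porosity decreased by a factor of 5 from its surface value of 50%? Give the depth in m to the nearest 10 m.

4370 m

Working in km (1 km = 1000 m; k in km⁻¹ = k in m⁻¹ × 1000):
φ/φ₀ = 1/5 ⇒ exp(−k·d) = 1/5 ⇒ d = ln(5) / k
d = 1.6094 / 0.368 = 4.373 km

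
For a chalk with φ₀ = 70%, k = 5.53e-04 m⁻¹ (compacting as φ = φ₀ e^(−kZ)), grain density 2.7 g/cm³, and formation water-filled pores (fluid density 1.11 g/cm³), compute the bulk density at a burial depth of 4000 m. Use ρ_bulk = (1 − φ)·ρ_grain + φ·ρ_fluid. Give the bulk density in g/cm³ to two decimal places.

2.58 g/cm³

Working in km (1 km = 1000 m; k in km⁻¹ = k in m⁻¹ × 1000):
Porosity at depth: φ = 0.7·exp(−0.553×4) = 0.7×0.1095 = 0.0766
Bulk density: ρ_b = (1−φ)ρ_g + φ·ρ_f = 0.9234×2.7 + 0.0766×1.11
       = 2.493 + 0.085 = 2.578 g/cm³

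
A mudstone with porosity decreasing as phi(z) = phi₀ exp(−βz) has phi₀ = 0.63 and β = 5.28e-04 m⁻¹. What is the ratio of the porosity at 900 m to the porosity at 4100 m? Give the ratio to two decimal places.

Working in km (1 km = 1000 m; β in km⁻¹ = β in m⁻¹ × 1000):
phi(z₁)/phi(z₂) = e^(−β·z₁)/e^(−β·z₂) = e^{β(z₂−z₁)}
= exp(0.528 × 3.2) = exp(1.69) = 5.4173

5.42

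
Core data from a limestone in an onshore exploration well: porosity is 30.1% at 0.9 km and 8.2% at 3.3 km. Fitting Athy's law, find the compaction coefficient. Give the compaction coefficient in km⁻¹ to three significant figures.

0.542 km⁻¹

Athy: n(d) = n₀ e^(−βd) ⇒ n₁/n₂ = e^{β(d₂−d₁)} ⇒ β = ln(n₁/n₂)/(d₂−d₁)
β = ln(0.301/0.082) / (3.3 − 0.9) = ln(3.671) / 2.4 = 1.3004 / 2.4 = 0.5418 km⁻¹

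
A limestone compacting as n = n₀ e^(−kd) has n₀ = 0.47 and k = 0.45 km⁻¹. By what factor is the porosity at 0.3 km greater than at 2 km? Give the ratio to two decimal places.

2.15

n(d₁)/n(d₂) = e^(−k·d₁)/e^(−k·d₂) = e^{k(d₂−d₁)}
= exp(0.45 × 1.7) = exp(0.765) = 2.1490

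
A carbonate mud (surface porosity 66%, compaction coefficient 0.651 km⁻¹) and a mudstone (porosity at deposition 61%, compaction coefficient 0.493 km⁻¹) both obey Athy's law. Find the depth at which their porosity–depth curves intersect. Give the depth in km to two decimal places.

0.50 km

Set n₀ₐ e^(−kₐz) = n₀ᵦ e^(−kᵦz) ⇒ ln(n₀ₐ/n₀ᵦ) = (kₐ − kᵦ)·z
z = ln(0.66/0.61) / (0.651 − 0.493) = 0.0788 / 0.158 = 0.499 km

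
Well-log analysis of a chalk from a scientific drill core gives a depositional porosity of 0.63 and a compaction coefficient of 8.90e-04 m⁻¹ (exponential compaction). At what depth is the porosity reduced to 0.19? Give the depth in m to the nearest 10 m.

1350 m

Working in km (1 km = 1000 m; k in km⁻¹ = k in m⁻¹ × 1000):
Invert Athy's law: Z = ln(phi₀/phi) / k
Z = ln(0.63/0.19) / 0.89 = ln(3.316) / 0.89 = 1.1987 / 0.89 = 1.347 km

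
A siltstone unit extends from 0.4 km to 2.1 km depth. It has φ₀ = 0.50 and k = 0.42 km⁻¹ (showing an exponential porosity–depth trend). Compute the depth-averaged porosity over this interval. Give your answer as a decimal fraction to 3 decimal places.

⟨φ⟩ = (1/(Z₂−Z₁)) ∫ φ₀ e^(−kZ) dZ = φ₀·(e^(−k·Z₁) − e^(−k·Z₂)) / (k·(Z₂−Z₁))
e^(−0.42×0.4) = 0.8454; e^(−0.42×2.1) = 0.4140
⟨φ⟩ = 0.5 × (0.8454 − 0.4140) / (0.42 × 1.7) = 0.5 × 0.6042 = 0.3021

0.302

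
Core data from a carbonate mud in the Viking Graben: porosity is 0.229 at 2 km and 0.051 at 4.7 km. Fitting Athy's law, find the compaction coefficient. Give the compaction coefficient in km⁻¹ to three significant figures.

Athy: φ(d) = φ₀ e^(−cd) ⇒ φ₁/φ₂ = e^{c(d₂−d₁)} ⇒ c = ln(φ₁/φ₂)/(d₂−d₁)
c = ln(0.229/0.051) / (4.7 − 2) = ln(4.49) / 2.7 = 1.5019 / 2.7 = 0.5563 km⁻¹

0.556 km⁻¹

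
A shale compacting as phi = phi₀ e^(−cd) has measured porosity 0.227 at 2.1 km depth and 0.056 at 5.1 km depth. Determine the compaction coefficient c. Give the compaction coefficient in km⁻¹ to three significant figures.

0.467 km⁻¹

Athy: phi(d) = phi₀ e^(−cd) ⇒ phi₁/phi₂ = e^{c(d₂−d₁)} ⇒ c = ln(phi₁/phi₂)/(d₂−d₁)
c = ln(0.227/0.056) / (5.1 − 2.1) = ln(4.054) / 3 = 1.3996 / 3 = 0.4665 km⁻¹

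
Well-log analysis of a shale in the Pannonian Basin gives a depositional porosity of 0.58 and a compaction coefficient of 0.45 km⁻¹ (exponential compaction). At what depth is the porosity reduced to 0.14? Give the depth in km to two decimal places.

3.16 km

Invert Athy's law: d = ln(n₀/n) / β
d = ln(0.58/0.14) / 0.45 = ln(4.143) / 0.45 = 1.4214 / 0.45 = 3.159 km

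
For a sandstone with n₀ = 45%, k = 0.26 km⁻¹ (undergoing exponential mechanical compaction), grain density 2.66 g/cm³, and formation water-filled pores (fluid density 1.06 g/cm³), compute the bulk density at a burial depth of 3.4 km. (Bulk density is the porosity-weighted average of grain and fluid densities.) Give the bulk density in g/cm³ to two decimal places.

Porosity at depth: n = 0.45·exp(−0.26×3.4) = 0.45×0.4131 = 0.1859
Bulk density: ρ_b = (1−n)ρ_g + n·ρ_f = 0.8141×2.66 + 0.1859×1.06
       = 2.165 + 0.197 = 2.363 g/cm³

2.36 g/cm³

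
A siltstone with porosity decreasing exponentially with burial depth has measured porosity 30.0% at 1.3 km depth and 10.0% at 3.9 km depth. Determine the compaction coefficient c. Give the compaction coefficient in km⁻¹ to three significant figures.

0.423 km⁻¹

Athy: phi(Z) = phi₀ e^(−cZ) ⇒ phi₁/phi₂ = e^{c(Z₂−Z₁)} ⇒ c = ln(phi₁/phi₂)/(Z₂−Z₁)
c = ln(0.3/0.1) / (3.9 − 1.3) = ln(3) / 2.6 = 1.0986 / 2.6 = 0.4225 km⁻¹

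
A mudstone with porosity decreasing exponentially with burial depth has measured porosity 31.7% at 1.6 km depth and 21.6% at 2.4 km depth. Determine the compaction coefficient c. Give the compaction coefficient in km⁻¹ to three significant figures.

Athy: phi(z) = phi₀ e^(−cz) ⇒ phi₁/phi₂ = e^{c(z₂−z₁)} ⇒ c = ln(phi₁/phi₂)/(z₂−z₁)
c = ln(0.317/0.216) / (2.4 − 1.6) = ln(1.468) / 0.8 = 0.3836 / 0.8 = 0.4795 km⁻¹

0.480 km⁻¹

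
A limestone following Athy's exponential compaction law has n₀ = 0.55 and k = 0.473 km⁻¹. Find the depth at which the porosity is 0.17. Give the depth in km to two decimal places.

2.48 km

Invert Athy's law: z = ln(n₀/n) / k
z = ln(0.55/0.17) / 0.473 = ln(3.235) / 0.473 = 1.1741 / 0.473 = 2.482 km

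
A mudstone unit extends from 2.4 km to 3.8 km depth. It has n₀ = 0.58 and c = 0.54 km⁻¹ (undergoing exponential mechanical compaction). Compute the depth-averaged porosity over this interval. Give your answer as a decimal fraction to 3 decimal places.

0.111

⟨n⟩ = (1/(d₂−d₁)) ∫ n₀ e^(−cd) dd = n₀·(e^(−c·d₁) − e^(−c·d₂)) / (c·(d₂−d₁))
e^(−0.54×2.4) = 0.2736; e^(−0.54×3.8) = 0.1285
⟨n⟩ = 0.58 × (0.2736 − 0.1285) / (0.54 × 1.4) = 0.58 × 0.1920 = 0.1114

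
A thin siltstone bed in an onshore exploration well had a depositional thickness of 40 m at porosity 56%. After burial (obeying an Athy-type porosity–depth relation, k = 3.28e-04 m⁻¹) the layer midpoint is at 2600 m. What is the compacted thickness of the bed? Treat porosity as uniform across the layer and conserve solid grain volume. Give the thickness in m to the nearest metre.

Working in km (1 km = 1000 m; k in km⁻¹ = k in m⁻¹ × 1000):
Porosity at 2.6 km: phi = 0.56·exp(−0.328×2.6) = 0.2387
Solid-volume conservation: h(1−phi) = h₀(1−phi₀) ⇒ h = h₀·(1−phi₀)/(1−phi)
h = 0.04 × (1 − 0.56)/(1 − 0.2387) = 0.04 × 0.5779 = 0.0231 km

23 m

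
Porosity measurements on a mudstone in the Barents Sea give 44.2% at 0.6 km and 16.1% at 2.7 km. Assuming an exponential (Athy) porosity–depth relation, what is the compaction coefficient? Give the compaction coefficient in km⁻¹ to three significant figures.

Athy: phi(z) = phi₀ e^(−kz) ⇒ phi₁/phi₂ = e^{k(z₂−z₁)} ⇒ k = ln(phi₁/phi₂)/(z₂−z₁)
k = ln(0.442/0.161) / (2.7 − 0.6) = ln(2.745) / 2.1 = 1.0099 / 2.1 = 0.4809 km⁻¹

0.481 km⁻¹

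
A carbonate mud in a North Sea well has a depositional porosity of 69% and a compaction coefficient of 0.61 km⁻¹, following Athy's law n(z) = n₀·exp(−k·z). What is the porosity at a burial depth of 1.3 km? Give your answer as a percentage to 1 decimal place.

31.2%

n = n₀·exp(−k·z) = 0.69 × exp(−0.61 × 1.3) = 0.69 × exp(−0.793)
  = 0.69 × 0.4525 = 0.3122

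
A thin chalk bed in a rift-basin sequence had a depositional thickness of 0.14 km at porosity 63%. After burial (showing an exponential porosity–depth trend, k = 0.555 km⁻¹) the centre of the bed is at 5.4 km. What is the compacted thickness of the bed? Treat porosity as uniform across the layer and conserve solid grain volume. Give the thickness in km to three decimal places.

0.053 km

Porosity at 5.4 km: phi = 0.63·exp(−0.555×5.4) = 0.0315
Solid-volume conservation: h(1−phi) = h₀(1−phi₀) ⇒ h = h₀·(1−phi₀)/(1−phi)
h = 0.14 × (1 − 0.63)/(1 − 0.0315) = 0.14 × 0.3820 = 0.0535 km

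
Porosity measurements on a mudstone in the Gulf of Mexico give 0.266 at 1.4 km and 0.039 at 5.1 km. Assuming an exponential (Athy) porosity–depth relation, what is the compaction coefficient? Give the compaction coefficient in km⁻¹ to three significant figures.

0.519 km⁻¹

Athy: phi(d) = phi₀ e^(−cd) ⇒ phi₁/phi₂ = e^{c(d₂−d₁)} ⇒ c = ln(phi₁/phi₂)/(d₂−d₁)
c = ln(0.266/0.039) / (5.1 − 1.4) = ln(6.821) / 3.7 = 1.9199 / 3.7 = 0.5189 km⁻¹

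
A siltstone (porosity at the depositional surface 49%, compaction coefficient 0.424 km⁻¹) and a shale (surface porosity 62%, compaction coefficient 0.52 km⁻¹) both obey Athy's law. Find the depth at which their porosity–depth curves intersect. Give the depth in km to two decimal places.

2.45 km

Set φ₀ₐ e^(−cₐZ) = φ₀ᵦ e^(−cᵦZ) ⇒ ln(φ₀ₐ/φ₀ᵦ) = (cₐ − cᵦ)·Z
Z = ln(0.49/0.62) / (0.424 − 0.52) = -0.2353 / -0.096 = 2.451 km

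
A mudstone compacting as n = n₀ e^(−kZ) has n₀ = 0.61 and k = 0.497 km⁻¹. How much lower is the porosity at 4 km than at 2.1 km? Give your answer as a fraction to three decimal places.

0.131

n(2.1) = 0.61·e^(−0.497×2.1) = 0.2148
n(4) = 0.61·e^(−0.497×4) = 0.0836
Δn = 0.2148 − 0.0836 = 0.1313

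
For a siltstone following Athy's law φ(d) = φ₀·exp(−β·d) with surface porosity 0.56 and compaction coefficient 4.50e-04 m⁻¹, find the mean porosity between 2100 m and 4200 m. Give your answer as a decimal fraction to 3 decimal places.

0.141

Working in km (1 km = 1000 m; β in km⁻¹ = β in m⁻¹ × 1000):
⟨φ⟩ = (1/(d₂−d₁)) ∫ φ₀ e^(−βd) dd = φ₀·(e^(−β·d₁) − e^(−β·d₂)) / (β·(d₂−d₁))
e^(−0.45×2.1) = 0.3887; e^(−0.45×4.2) = 0.1511
⟨φ⟩ = 0.56 × (0.3887 − 0.1511) / (0.45 × 2.1) = 0.56 × 0.2514 = 0.1408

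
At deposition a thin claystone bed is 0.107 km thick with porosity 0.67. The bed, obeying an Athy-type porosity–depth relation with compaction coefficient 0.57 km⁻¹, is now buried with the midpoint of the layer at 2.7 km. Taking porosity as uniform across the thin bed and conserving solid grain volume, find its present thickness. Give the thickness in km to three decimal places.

0.041 km

Porosity at 2.7 km: n = 0.67·exp(−0.57×2.7) = 0.1438
Solid-volume conservation: h(1−n) = h₀(1−n₀) ⇒ h = h₀·(1−n₀)/(1−n)
h = 0.107 × (1 − 0.67)/(1 − 0.1438) = 0.107 × 0.3854 = 0.0412 km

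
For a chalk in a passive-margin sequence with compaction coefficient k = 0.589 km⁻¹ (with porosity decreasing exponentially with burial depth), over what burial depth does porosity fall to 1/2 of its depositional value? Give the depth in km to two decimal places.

phi/phi₀ = 1/2 ⇒ exp(−k·z) = 1/2 ⇒ z = ln(2) / k
z = 0.6931 / 0.589 = 1.177 km

1.18 km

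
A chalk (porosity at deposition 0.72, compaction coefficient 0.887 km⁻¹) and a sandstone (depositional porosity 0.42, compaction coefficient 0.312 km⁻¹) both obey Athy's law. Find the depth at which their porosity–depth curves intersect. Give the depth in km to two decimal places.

Set n₀ₐ e^(−βₐz) = n₀ᵦ e^(−βᵦz) ⇒ ln(n₀ₐ/n₀ᵦ) = (βₐ − βᵦ)·z
z = ln(0.72/0.42) / (0.887 − 0.312) = 0.5390 / 0.575 = 0.937 km

0.94 km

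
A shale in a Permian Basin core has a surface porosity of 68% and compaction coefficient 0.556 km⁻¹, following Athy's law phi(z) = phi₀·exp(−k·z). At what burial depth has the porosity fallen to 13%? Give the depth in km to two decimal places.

Invert Athy's law: z = ln(phi₀/phi) / k
z = ln(0.68/0.13) / 0.556 = ln(5.231) / 0.556 = 1.6546 / 0.556 = 2.976 km

2.98 km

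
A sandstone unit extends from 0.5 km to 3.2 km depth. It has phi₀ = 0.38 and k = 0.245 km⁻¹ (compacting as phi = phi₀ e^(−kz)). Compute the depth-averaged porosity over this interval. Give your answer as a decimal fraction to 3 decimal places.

⟨phi⟩ = (1/(z₂−z₁)) ∫ phi₀ e^(−kz) dz = phi₀·(e^(−k·z₁) − e^(−k·z₂)) / (k·(z₂−z₁))
e^(−0.245×0.5) = 0.8847; e^(−0.245×3.2) = 0.4566
⟨phi⟩ = 0.38 × (0.8847 − 0.4566) / (0.245 × 2.7) = 0.38 × 0.6472 = 0.2459

0.246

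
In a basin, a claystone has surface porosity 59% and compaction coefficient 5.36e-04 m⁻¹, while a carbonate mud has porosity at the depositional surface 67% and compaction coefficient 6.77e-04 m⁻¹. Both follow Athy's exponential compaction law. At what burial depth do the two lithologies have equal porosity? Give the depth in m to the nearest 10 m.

900 m

Working in km (1 km = 1000 m; k in km⁻¹ = k in m⁻¹ × 1000):
Set n₀ₐ e^(−kₐz) = n₀ᵦ e^(−kᵦz) ⇒ ln(n₀ₐ/n₀ᵦ) = (kₐ − kᵦ)·z
z = ln(0.59/0.67) / (0.536 − 0.677) = -0.1272 / -0.141 = 0.902 km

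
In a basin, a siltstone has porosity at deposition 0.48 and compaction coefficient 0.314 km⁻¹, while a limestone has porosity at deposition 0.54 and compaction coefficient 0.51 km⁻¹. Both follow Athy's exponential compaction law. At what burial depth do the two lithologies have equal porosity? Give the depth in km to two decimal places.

Set n₀ₐ e^(−βₐZ) = n₀ᵦ e^(−βᵦZ) ⇒ ln(n₀ₐ/n₀ᵦ) = (βₐ − βᵦ)·Z
Z = ln(0.48/0.54) / (0.314 − 0.51) = -0.1178 / -0.196 = 0.601 km

0.60 km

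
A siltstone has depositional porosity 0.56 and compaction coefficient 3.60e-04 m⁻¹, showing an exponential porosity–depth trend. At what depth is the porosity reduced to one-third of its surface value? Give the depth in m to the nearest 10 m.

3050 m

Working in km (1 km = 1000 m; β in km⁻¹ = β in m⁻¹ × 1000):
phi/phi₀ = 1/3 ⇒ exp(−β·z) = 1/3 ⇒ z = ln(3) / β
z = 1.0986 / 0.36 = 3.052 km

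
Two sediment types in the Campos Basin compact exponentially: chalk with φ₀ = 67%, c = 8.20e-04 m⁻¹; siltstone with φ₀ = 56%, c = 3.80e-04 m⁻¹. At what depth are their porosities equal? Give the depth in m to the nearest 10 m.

Working in km (1 km = 1000 m; c in km⁻¹ = c in m⁻¹ × 1000):
Set φ₀ₐ e^(−cₐz) = φ₀ᵦ e^(−cᵦz) ⇒ ln(φ₀ₐ/φ₀ᵦ) = (cₐ − cᵦ)·z
z = ln(0.67/0.56) / (0.82 − 0.38) = 0.1793 / 0.44 = 0.408 km

410 m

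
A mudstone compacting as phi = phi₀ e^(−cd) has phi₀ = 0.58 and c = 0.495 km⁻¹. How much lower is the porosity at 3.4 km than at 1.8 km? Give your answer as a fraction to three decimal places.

0.130

phi(1.8) = 0.58·e^(−0.495×1.8) = 0.2379
phi(3.4) = 0.58·e^(−0.495×3.4) = 0.1078
Δphi = 0.2379 − 0.1078 = 0.1302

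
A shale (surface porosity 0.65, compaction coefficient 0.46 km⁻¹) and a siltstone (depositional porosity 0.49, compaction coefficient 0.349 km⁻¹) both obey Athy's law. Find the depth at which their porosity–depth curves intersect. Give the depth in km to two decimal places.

Set φ₀ₐ e^(−cₐZ) = φ₀ᵦ e^(−cᵦZ) ⇒ ln(φ₀ₐ/φ₀ᵦ) = (cₐ − cᵦ)·Z
Z = ln(0.65/0.49) / (0.46 − 0.349) = 0.2826 / 0.111 = 2.546 km

2.55 km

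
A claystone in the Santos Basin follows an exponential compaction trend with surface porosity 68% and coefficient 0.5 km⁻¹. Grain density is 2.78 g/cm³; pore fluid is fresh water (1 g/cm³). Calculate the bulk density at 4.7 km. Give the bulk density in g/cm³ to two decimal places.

Porosity at depth: φ = 0.68·exp(−0.5×4.7) = 0.68×0.0954 = 0.0649
Bulk density: ρ_b = (1−φ)ρ_g + φ·ρ_f = 0.9351×2.78 + 0.0649×1
       = 2.600 + 0.065 = 2.665 g/cm³

2.66 g/cm³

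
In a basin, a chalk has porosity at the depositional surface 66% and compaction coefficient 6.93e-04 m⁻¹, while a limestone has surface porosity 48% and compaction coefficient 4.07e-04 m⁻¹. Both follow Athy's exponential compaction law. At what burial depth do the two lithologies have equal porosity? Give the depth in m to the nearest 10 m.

1110 m

Working in km (1 km = 1000 m; β in km⁻¹ = β in m⁻¹ × 1000):
Set phi₀ₐ e^(−βₐz) = phi₀ᵦ e^(−βᵦz) ⇒ ln(phi₀ₐ/phi₀ᵦ) = (βₐ − βᵦ)·z
z = ln(0.66/0.48) / (0.693 − 0.407) = 0.3185 / 0.286 = 1.113 km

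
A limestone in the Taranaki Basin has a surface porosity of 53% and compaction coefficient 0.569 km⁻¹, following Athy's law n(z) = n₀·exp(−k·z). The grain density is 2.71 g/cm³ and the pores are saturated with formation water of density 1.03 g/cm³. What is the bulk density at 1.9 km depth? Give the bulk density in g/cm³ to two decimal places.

2.41 g/cm³

Porosity at depth: n = 0.53·exp(−0.569×1.9) = 0.53×0.3392 = 0.1798
Bulk density: ρ_b = (1−n)ρ_g + n·ρ_f = 0.8202×2.71 + 0.1798×1.03
       = 2.223 + 0.185 = 2.408 g/cm³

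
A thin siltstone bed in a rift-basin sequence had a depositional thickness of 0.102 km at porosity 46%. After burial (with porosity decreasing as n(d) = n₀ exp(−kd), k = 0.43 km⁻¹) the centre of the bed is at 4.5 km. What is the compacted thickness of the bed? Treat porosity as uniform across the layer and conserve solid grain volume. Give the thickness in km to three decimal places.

Porosity at 4.5 km: n = 0.46·exp(−0.43×4.5) = 0.0664
Solid-volume conservation: h(1−n) = h₀(1−n₀) ⇒ h = h₀·(1−n₀)/(1−n)
h = 0.102 × (1 − 0.46)/(1 − 0.0664) = 0.102 × 0.5784 = 0.0590 km

0.059 km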